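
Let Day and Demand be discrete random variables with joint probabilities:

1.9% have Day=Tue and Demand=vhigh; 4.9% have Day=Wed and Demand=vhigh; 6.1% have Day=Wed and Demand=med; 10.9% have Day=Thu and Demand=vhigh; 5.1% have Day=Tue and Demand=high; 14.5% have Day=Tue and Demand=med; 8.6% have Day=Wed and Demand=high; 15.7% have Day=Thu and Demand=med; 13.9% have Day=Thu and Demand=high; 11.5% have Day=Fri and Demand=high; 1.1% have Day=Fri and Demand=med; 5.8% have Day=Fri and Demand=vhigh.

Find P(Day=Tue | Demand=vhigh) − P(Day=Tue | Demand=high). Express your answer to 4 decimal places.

P(Demand=vhigh) = 0.019 + 0.049 + 0.109 + 0.058 = 0.235; P(Day=Tue | Demand=vhigh) = 0.019/0.235 = 0.08085.
P(Demand=high) = 0.051 + 0.086 + 0.139 + 0.115 = 0.391; P(Day=Tue | Demand=high) = 0.051/0.391 = 0.13043.
Difference = -0.0496.

-0.0496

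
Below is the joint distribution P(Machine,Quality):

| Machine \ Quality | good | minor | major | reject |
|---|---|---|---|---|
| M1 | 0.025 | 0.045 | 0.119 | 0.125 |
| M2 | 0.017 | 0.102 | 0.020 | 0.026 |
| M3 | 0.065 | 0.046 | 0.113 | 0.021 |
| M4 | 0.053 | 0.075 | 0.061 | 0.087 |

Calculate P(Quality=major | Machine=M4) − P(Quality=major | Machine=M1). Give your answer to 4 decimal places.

-0.1580

P(Machine=M4) = 0.053 + 0.075 + 0.061 + 0.087 = 0.276; P(Quality=major | Machine=M4) = 0.061/0.276 = 0.22101.
P(Machine=M1) = 0.025 + 0.045 + 0.119 + 0.125 = 0.314; P(Quality=major | Machine=M1) = 0.119/0.314 = 0.37898.
Difference = -0.1580.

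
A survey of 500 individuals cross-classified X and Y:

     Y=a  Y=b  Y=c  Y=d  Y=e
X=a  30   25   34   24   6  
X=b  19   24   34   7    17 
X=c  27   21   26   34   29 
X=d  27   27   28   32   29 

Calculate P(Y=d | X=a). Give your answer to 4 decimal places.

0.2017

Total with X=a: 30 + 25 + 34 + 24 + 6 = 119.
P(Y=d | X=a) = 24/119 = 0.2017.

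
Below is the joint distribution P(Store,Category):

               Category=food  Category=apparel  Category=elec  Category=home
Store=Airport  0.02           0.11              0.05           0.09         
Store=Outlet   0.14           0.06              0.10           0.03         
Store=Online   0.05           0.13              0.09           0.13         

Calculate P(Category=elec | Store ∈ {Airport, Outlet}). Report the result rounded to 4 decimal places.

0.2500

P(Store=Airport) = 0.02 + 0.11 + 0.05 + 0.09 = 0.27.
P(Store=Outlet) = 0.14 + 0.06 + 0.10 + 0.03 = 0.33.
P(Store ∈ {Airport, Outlet}) = 0.27 + 0.33 = 0.60; P(Category=elec, Store ∈ {Airport, Outlet}) = 0.05 + 0.10 = 0.15.
P(Category=elec | Store ∈ {Airport, Outlet}) = 0.15/0.60 = 0.2500.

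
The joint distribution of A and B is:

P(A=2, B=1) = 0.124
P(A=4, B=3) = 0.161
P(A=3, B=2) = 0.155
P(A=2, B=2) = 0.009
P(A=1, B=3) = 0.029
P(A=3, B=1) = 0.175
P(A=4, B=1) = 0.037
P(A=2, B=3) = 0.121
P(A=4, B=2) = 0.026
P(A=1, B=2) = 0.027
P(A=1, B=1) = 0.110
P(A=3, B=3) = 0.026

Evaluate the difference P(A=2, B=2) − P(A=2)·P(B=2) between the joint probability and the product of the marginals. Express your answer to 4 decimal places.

P(A=2) = 0.124 + 0.009 + 0.121 = 0.254.
P(B=2) = 0.027 + 0.009 + 0.155 + 0.026 = 0.217.
P(A=2, B=2) − P(A=2)P(B=2) = 0.009 − 0.254×0.217 = -0.0461.

-0.0461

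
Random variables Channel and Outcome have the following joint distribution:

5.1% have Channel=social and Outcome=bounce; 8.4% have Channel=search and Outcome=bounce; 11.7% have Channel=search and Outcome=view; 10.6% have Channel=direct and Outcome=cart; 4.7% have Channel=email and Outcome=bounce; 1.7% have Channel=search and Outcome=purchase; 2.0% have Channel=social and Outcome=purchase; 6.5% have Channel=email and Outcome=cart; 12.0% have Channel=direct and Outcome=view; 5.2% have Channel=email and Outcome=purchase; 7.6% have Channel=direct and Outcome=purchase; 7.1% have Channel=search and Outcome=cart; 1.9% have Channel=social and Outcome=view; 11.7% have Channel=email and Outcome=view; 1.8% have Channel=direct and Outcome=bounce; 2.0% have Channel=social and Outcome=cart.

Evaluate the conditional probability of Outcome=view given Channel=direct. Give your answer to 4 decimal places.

0.3750

P(Channel=direct) = 0.018 + 0.120 + 0.106 + 0.076 = 0.320.
P(Outcome=view | Channel=direct) = 0.120/0.320 = 0.3750.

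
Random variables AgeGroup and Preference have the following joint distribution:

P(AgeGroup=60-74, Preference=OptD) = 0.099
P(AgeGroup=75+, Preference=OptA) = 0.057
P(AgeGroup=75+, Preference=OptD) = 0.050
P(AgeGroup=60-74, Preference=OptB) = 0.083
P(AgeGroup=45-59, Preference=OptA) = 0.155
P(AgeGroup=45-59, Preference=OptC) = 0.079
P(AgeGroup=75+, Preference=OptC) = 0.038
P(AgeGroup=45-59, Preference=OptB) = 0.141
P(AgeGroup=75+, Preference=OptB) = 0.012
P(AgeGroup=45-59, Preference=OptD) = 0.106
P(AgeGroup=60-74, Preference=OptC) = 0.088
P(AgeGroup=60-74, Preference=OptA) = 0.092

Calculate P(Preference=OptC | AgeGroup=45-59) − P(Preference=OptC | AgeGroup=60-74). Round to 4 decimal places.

-0.0789

P(AgeGroup=45-59) = 0.155 + 0.141 + 0.079 + 0.106 = 0.481; P(Preference=OptC | AgeGroup=45-59) = 0.079/0.481 = 0.16424.
P(AgeGroup=60-74) = 0.092 + 0.083 + 0.088 + 0.099 = 0.362; P(Preference=OptC | AgeGroup=60-74) = 0.088/0.362 = 0.24309.
Difference = -0.0789.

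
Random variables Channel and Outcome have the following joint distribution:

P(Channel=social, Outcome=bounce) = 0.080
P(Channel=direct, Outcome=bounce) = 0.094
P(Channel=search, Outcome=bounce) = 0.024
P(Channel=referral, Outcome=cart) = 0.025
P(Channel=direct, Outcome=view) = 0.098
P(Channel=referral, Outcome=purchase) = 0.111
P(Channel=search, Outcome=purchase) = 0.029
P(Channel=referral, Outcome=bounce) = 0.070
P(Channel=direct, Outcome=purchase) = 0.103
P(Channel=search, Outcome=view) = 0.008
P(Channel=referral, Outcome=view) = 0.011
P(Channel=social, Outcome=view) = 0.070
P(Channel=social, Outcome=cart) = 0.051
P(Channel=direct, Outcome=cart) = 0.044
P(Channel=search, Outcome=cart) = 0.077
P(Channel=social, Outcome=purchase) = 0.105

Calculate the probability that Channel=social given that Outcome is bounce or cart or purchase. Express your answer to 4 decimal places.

P(Outcome=bounce) = 0.024 + 0.080 + 0.094 + 0.070 = 0.268.
P(Outcome=cart) = 0.077 + 0.051 + 0.044 + 0.025 = 0.197.
P(Outcome=purchase) = 0.029 + 0.105 + 0.103 + 0.111 = 0.348.
P(Outcome ∈ {bounce, cart, purchase}) = 0.268 + 0.197 + 0.348 = 0.813; P(Channel=social, Outcome ∈ {bounce, cart, purchase}) = 0.080 + 0.051 + 0.105 = 0.236.
P(Channel=social | Outcome ∈ {bounce, cart, purchase}) = 0.236/0.813 = 0.2903.

0.2903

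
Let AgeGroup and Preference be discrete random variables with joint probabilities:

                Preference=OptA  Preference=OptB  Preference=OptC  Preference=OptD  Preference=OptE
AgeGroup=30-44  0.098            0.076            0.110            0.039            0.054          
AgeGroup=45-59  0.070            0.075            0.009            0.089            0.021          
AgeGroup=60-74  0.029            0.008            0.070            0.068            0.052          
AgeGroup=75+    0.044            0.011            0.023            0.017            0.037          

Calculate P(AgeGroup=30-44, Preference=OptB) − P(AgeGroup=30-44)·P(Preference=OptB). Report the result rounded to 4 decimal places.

P(AgeGroup=30-44) = 0.098 + 0.076 + 0.110 + 0.039 + 0.054 = 0.377.
P(Preference=OptB) = 0.076 + 0.075 + 0.008 + 0.011 = 0.170.
P(AgeGroup=30-44, Preference=OptB) − P(AgeGroup=30-44)P(Preference=OptB) = 0.076 − 0.377×0.170 = 0.0119.

0.0119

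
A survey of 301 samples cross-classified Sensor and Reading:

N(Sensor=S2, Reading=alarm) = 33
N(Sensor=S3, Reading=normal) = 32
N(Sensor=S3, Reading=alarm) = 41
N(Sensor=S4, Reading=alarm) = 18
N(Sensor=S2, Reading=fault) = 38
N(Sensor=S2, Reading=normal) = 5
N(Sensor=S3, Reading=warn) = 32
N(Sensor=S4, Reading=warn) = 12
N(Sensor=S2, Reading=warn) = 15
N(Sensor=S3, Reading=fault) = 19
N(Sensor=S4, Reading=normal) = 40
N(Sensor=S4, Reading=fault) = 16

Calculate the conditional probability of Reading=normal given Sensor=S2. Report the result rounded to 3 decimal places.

0.055

Total with Sensor=S2: 5 + 15 + 33 + 38 = 91.
P(Reading=normal | Sensor=S2) = 5/91 = 0.055.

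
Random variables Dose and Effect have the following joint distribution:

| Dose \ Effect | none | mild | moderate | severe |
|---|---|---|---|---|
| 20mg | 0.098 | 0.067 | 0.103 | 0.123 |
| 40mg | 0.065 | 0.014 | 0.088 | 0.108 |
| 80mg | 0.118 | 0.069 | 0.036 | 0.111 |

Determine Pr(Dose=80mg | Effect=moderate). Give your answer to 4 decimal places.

0.1586

P(Effect=moderate) = 0.103 + 0.088 + 0.036 = 0.227.
P(Dose=80mg | Effect=moderate) = 0.036/0.227 = 0.1586.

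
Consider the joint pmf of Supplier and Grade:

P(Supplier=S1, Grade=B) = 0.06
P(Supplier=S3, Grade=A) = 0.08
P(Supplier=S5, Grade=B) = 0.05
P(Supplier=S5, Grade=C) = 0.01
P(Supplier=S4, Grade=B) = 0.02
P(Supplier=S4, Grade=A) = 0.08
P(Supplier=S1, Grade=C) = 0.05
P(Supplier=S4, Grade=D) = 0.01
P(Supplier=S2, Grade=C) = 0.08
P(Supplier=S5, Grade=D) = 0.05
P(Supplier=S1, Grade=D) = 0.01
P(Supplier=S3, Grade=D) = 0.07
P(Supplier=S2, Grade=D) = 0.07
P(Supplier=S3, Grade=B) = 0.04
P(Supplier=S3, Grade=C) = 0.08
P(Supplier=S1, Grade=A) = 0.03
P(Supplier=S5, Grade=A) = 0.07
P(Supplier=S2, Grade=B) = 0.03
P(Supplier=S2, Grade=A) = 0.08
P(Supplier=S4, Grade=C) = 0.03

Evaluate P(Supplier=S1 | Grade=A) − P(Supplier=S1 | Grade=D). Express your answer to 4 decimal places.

P(Grade=A) = 0.03 + 0.08 + 0.08 + 0.08 + 0.07 = 0.34; P(Supplier=S1 | Grade=A) = 0.03/0.34 = 0.08824.
P(Grade=D) = 0.01 + 0.07 + 0.07 + 0.01 + 0.05 = 0.21; P(Supplier=S1 | Grade=D) = 0.01/0.21 = 0.04762.
Difference = 0.0406.

0.0406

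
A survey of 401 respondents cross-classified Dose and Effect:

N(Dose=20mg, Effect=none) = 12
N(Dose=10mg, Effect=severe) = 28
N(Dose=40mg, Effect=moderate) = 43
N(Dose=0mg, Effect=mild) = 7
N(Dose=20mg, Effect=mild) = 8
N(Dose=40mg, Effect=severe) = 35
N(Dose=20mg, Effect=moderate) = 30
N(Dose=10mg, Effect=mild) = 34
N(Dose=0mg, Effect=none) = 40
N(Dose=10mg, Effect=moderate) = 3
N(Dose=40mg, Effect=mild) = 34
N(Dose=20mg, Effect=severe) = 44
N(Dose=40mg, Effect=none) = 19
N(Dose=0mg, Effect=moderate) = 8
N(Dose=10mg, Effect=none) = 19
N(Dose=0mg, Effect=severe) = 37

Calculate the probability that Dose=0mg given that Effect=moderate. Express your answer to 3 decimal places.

0.095

Total with Effect=moderate: 8 + 3 + 30 + 43 = 84.
P(Dose=0mg | Effect=moderate) = 8/84 = 0.095.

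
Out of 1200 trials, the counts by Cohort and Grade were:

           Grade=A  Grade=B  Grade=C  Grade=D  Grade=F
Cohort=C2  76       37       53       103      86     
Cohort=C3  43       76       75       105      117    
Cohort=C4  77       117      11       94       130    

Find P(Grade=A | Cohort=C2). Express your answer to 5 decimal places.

Total with Cohort=C2: 76 + 37 + 53 + 103 + 86 = 355.
P(Grade=A | Cohort=C2) = 76/355 = 0.21408.

0.21408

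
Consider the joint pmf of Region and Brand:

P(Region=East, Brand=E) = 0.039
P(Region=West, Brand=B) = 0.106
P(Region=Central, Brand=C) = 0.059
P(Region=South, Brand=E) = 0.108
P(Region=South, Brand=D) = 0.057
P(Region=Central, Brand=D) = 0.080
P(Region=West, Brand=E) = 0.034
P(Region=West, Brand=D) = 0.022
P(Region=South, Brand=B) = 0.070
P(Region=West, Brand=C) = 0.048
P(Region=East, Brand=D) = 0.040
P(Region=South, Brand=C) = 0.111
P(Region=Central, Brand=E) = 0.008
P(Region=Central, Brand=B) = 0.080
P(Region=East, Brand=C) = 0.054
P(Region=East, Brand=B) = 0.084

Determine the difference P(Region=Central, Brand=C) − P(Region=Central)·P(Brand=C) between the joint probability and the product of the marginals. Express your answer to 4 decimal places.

P(Region=Central) = 0.080 + 0.059 + 0.080 + 0.008 = 0.227.
P(Brand=C) = 0.111 + 0.054 + 0.048 + 0.059 = 0.272.
P(Region=Central, Brand=C) − P(Region=Central)P(Brand=C) = 0.059 − 0.227×0.272 = -0.0027.

-0.0027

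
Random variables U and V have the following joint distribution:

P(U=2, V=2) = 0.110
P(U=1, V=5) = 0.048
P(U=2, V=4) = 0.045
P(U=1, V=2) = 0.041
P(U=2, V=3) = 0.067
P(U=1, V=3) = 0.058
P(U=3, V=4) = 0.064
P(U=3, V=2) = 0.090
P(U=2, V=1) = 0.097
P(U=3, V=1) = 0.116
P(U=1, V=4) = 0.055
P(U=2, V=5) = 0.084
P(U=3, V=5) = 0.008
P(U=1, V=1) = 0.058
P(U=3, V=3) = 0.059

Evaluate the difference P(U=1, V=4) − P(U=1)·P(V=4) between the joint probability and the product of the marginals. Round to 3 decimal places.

P(U=1) = 0.058 + 0.041 + 0.058 + 0.055 + 0.048 = 0.260.
P(V=4) = 0.055 + 0.045 + 0.064 = 0.164.
P(U=1, V=4) − P(U=1)P(V=4) = 0.055 − 0.260×0.164 = 0.012.

0.012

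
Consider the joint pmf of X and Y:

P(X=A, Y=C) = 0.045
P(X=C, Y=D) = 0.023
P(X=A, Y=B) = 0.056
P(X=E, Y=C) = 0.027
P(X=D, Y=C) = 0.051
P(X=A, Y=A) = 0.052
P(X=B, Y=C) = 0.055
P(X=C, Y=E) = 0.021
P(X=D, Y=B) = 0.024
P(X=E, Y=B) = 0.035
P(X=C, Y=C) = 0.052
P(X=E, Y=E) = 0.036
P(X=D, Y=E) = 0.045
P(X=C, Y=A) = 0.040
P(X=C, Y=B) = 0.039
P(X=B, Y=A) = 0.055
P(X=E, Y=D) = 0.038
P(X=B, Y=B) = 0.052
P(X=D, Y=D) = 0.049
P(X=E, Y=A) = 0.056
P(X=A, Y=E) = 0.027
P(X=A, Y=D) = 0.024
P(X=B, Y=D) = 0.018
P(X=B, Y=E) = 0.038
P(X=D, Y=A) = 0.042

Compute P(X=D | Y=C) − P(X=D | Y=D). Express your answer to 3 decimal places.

-0.101

P(Y=C) = 0.045 + 0.055 + 0.052 + 0.051 + 0.027 = 0.230; P(X=D | Y=C) = 0.051/0.230 = 0.2217.
P(Y=D) = 0.024 + 0.018 + 0.023 + 0.049 + 0.038 = 0.152; P(X=D | Y=D) = 0.049/0.152 = 0.3224.
Difference = -0.101.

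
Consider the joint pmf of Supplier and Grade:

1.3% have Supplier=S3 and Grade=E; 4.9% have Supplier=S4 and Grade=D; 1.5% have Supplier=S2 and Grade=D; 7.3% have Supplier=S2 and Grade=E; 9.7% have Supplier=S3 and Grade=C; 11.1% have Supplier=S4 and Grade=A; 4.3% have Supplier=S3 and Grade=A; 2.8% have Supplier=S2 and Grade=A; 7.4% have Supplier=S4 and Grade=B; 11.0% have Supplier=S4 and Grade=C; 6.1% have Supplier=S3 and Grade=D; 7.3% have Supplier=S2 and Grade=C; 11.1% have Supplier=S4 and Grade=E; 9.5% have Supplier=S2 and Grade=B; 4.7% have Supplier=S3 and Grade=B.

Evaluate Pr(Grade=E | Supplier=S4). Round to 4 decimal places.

P(Supplier=S4) = 0.111 + 0.074 + 0.110 + 0.049 + 0.111 = 0.455.
P(Grade=E | Supplier=S4) = 0.111/0.455 = 0.2440.

0.2440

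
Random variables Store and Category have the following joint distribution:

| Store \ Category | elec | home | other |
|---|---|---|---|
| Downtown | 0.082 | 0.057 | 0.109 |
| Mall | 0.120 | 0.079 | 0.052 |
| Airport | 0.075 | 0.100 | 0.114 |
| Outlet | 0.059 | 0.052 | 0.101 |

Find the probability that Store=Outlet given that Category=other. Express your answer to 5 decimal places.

0.26862

P(Category=other) = 0.109 + 0.052 + 0.114 + 0.101 = 0.376.
P(Store=Outlet | Category=other) = 0.101/0.376 = 0.26862.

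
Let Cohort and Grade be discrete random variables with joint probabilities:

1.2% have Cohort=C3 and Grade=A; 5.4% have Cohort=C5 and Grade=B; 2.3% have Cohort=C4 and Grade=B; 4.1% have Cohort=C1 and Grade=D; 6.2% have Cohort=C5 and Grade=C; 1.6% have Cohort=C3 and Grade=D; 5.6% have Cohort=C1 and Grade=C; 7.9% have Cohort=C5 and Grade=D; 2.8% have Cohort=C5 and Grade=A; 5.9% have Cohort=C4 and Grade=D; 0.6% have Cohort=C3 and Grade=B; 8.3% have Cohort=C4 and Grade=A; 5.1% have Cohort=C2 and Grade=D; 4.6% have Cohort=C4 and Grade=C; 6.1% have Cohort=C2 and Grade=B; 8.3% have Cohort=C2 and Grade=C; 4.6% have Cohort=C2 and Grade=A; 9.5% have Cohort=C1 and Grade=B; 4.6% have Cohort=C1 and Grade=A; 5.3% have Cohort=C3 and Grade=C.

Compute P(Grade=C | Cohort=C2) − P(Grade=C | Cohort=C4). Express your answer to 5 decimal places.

0.12639

P(Cohort=C2) = 0.046 + 0.061 + 0.083 + 0.051 = 0.241; P(Grade=C | Cohort=C2) = 0.083/0.241 = 0.344398.
P(Cohort=C4) = 0.083 + 0.023 + 0.046 + 0.059 = 0.211; P(Grade=C | Cohort=C4) = 0.046/0.211 = 0.218009.
Difference = 0.12639.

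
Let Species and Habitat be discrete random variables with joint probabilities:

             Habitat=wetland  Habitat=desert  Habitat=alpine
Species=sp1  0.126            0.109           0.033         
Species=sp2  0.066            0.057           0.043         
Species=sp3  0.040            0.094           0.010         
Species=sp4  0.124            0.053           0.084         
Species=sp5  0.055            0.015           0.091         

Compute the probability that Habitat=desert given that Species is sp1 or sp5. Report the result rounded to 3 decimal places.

0.289

P(Species=sp1) = 0.126 + 0.109 + 0.033 = 0.268.
P(Species=sp5) = 0.055 + 0.015 + 0.091 = 0.161.
P(Species ∈ {sp1, sp5}) = 0.268 + 0.161 = 0.429; P(Habitat=desert, Species ∈ {sp1, sp5}) = 0.109 + 0.015 = 0.124.
P(Habitat=desert | Species ∈ {sp1, sp5}) = 0.124/0.429 = 0.289.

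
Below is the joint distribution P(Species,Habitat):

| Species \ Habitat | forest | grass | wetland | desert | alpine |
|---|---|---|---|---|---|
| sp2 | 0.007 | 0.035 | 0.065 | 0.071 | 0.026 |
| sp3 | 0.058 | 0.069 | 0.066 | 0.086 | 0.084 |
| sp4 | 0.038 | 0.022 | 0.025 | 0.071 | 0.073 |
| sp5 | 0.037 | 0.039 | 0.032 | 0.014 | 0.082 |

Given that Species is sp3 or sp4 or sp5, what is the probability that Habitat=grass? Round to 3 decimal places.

P(Species=sp3) = 0.058 + 0.069 + 0.066 + 0.086 + 0.084 = 0.363.
P(Species=sp4) = 0.038 + 0.022 + 0.025 + 0.071 + 0.073 = 0.229.
P(Species=sp5) = 0.037 + 0.039 + 0.032 + 0.014 + 0.082 = 0.204.
P(Species ∈ {sp3, sp4, sp5}) = 0.363 + 0.229 + 0.204 = 0.796; P(Habitat=grass, Species ∈ {sp3, sp4, sp5}) = 0.069 + 0.022 + 0.039 = 0.130.
P(Habitat=grass | Species ∈ {sp3, sp4, sp5}) = 0.130/0.796 = 0.163.

0.163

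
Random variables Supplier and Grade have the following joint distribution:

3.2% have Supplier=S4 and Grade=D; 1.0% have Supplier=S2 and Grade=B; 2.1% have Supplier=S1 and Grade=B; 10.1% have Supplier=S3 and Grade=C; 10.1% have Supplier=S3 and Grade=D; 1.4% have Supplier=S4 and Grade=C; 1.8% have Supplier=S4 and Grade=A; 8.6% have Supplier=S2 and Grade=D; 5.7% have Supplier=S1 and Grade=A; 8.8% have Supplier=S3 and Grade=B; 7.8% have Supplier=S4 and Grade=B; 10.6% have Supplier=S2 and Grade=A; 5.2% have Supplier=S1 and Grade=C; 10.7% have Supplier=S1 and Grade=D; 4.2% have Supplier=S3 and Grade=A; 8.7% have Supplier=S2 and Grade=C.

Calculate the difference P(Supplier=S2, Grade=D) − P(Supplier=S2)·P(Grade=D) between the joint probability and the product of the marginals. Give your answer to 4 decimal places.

-0.0082

P(Supplier=S2) = 0.106 + 0.010 + 0.087 + 0.086 = 0.289.
P(Grade=D) = 0.107 + 0.086 + 0.101 + 0.032 = 0.326.
P(Supplier=S2, Grade=D) − P(Supplier=S2)P(Grade=D) = 0.086 − 0.289×0.326 = -0.0082.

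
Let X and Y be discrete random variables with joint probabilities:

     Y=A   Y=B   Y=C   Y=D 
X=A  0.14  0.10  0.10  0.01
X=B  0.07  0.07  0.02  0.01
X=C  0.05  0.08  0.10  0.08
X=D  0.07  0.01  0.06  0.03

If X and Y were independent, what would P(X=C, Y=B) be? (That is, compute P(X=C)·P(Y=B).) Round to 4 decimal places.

0.0806

P(X=C) = 0.05 + 0.08 + 0.10 + 0.08 = 0.31.
P(Y=B) = 0.10 + 0.07 + 0.08 + 0.01 = 0.26.
Product: 0.31 × 0.26 = 0.0806.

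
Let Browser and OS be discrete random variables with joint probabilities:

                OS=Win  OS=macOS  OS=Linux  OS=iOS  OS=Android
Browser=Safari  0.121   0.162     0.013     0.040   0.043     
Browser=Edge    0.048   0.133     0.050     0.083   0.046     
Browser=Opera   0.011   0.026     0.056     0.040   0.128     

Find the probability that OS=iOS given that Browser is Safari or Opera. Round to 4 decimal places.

P(Browser=Safari) = 0.121 + 0.162 + 0.013 + 0.040 + 0.043 = 0.379.
P(Browser=Opera) = 0.011 + 0.026 + 0.056 + 0.040 + 0.128 = 0.261.
P(Browser ∈ {Safari, Opera}) = 0.379 + 0.261 = 0.640; P(OS=iOS, Browser ∈ {Safari, Opera}) = 0.040 + 0.040 = 0.080.
P(OS=iOS | Browser ∈ {Safari, Opera}) = 0.080/0.640 = 0.1250.

0.1250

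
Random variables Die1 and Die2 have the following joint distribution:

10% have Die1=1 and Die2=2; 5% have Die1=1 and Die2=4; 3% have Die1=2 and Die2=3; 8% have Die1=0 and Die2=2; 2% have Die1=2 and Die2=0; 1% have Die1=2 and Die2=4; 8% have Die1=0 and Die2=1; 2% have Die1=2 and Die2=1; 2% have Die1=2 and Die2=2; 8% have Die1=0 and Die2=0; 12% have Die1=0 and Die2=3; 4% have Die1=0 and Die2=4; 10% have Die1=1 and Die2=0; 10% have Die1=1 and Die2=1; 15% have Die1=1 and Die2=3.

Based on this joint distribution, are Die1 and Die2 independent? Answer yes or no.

yes

Every cell satisfies P(Die1,Die2) = P(Die1)·P(Die2). For instance P(Die1=0) = 0.40, P(Die2=1) = 0.20, and 0.40×0.20 = 0.08 matches the joint entry. So Die1 and Die2 are independent.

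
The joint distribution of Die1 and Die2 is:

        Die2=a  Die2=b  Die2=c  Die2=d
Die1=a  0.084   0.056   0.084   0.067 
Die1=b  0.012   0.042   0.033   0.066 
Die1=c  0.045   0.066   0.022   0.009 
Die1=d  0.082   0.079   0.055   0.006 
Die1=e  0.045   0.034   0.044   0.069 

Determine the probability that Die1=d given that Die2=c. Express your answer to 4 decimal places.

P(Die2=c) = 0.084 + 0.033 + 0.022 + 0.055 + 0.044 = 0.238.
P(Die1=d | Die2=c) = 0.055/0.238 = 0.2311.

0.2311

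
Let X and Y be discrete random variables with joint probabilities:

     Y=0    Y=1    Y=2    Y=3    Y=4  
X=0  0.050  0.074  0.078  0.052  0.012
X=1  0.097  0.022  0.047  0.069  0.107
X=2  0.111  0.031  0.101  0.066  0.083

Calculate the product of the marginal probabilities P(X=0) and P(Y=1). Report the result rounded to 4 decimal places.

0.0338

P(X=0) = 0.050 + 0.074 + 0.078 + 0.052 + 0.012 = 0.266.
P(Y=1) = 0.074 + 0.022 + 0.031 = 0.127.
Product: 0.266 × 0.127 = 0.0338.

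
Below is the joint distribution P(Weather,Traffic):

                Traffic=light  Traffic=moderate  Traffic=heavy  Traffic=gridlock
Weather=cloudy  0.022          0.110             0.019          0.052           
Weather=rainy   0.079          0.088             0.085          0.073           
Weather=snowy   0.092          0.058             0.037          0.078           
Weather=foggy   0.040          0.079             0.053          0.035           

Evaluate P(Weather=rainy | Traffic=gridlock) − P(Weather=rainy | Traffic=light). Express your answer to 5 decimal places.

-0.03233

P(Traffic=gridlock) = 0.052 + 0.073 + 0.078 + 0.035 = 0.238; P(Weather=rainy | Traffic=gridlock) = 0.073/0.238 = 0.306723.
P(Traffic=light) = 0.022 + 0.079 + 0.092 + 0.040 = 0.233; P(Weather=rainy | Traffic=light) = 0.079/0.233 = 0.339056.
Difference = -0.03233.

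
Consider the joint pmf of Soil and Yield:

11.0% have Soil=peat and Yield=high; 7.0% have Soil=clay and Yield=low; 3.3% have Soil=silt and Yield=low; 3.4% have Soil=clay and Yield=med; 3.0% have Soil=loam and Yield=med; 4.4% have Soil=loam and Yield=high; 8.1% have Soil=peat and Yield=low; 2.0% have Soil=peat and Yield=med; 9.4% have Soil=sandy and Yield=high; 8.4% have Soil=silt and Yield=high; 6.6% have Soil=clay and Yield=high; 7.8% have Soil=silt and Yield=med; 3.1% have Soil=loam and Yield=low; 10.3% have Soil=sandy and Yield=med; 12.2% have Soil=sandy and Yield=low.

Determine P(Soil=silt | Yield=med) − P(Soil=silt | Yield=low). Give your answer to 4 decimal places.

P(Yield=med) = 0.103 + 0.030 + 0.034 + 0.078 + 0.020 = 0.265; P(Soil=silt | Yield=med) = 0.078/0.265 = 0.29434.
P(Yield=low) = 0.122 + 0.031 + 0.070 + 0.033 + 0.081 = 0.337; P(Soil=silt | Yield=low) = 0.033/0.337 = 0.09792.
Difference = 0.1964.

0.1964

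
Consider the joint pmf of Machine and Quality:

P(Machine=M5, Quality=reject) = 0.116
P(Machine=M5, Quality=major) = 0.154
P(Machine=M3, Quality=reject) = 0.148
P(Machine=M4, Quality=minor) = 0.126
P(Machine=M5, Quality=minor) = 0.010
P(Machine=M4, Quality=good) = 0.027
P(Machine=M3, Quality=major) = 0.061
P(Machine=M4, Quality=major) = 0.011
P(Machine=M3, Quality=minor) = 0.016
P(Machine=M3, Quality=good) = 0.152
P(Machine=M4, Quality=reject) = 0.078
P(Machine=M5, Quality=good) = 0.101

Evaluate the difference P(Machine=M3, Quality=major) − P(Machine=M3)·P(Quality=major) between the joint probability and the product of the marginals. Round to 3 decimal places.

P(Machine=M3) = 0.152 + 0.016 + 0.061 + 0.148 = 0.377.
P(Quality=major) = 0.061 + 0.011 + 0.154 = 0.226.
P(Machine=M3, Quality=major) − P(Machine=M3)P(Quality=major) = 0.061 − 0.377×0.226 = -0.024.

-0.024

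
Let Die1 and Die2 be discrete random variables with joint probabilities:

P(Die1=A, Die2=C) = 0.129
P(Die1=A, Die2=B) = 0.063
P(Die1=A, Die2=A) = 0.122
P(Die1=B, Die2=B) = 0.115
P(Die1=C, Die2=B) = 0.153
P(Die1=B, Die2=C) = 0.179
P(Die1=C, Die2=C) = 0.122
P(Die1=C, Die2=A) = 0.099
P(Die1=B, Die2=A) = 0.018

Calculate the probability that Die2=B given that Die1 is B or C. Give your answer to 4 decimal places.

P(Die1=B) = 0.018 + 0.115 + 0.179 = 0.312.
P(Die1=C) = 0.099 + 0.153 + 0.122 = 0.374.
P(Die1 ∈ {B, C}) = 0.312 + 0.374 = 0.686; P(Die2=B, Die1 ∈ {B, C}) = 0.115 + 0.153 = 0.268.
P(Die2=B | Die1 ∈ {B, C}) = 0.268/0.686 = 0.3907.

0.3907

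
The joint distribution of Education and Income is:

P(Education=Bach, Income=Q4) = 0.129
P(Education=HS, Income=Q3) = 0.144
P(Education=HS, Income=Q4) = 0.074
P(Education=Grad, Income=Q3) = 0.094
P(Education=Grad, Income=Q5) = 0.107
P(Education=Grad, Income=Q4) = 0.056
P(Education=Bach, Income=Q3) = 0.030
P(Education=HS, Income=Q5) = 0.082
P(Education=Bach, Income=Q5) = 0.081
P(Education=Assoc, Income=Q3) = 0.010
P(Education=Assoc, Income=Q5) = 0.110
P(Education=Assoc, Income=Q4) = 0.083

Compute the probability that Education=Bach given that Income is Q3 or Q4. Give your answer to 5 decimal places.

P(Income=Q3) = 0.144 + 0.010 + 0.030 + 0.094 = 0.278.
P(Income=Q4) = 0.074 + 0.083 + 0.129 + 0.056 = 0.342.
P(Income ∈ {Q3, Q4}) = 0.278 + 0.342 = 0.620; P(Education=Bach, Income ∈ {Q3, Q4}) = 0.030 + 0.129 = 0.159.
P(Education=Bach | Income ∈ {Q3, Q4}) = 0.159/0.620 = 0.25645.

0.25645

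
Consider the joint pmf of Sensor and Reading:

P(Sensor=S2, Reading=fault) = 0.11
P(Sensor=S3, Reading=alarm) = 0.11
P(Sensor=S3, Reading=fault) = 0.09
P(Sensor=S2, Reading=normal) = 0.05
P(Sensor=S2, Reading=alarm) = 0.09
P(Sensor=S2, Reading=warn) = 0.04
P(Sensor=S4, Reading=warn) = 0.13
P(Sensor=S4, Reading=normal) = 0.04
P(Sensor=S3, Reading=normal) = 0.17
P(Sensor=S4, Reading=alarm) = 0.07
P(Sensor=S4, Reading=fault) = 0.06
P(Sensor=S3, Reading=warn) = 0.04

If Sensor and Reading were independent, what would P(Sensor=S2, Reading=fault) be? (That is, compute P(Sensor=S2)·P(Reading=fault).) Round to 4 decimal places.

P(Sensor=S2) = 0.05 + 0.04 + 0.09 + 0.11 = 0.29.
P(Reading=fault) = 0.11 + 0.09 + 0.06 = 0.26.
Product: 0.29 × 0.26 = 0.0754.

0.0754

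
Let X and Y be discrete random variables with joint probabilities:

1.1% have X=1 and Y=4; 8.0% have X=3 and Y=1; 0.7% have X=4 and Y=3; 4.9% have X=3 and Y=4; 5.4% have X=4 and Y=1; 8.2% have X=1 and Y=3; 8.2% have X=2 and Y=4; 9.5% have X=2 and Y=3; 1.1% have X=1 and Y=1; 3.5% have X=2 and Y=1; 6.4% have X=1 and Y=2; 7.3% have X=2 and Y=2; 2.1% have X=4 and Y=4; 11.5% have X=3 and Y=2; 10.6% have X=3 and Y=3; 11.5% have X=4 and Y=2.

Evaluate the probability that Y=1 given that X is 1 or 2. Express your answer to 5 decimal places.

0.10155

P(X=1) = 0.011 + 0.064 + 0.082 + 0.011 = 0.168.
P(X=2) = 0.035 + 0.073 + 0.095 + 0.082 = 0.285.
P(X ∈ {1, 2}) = 0.168 + 0.285 = 0.453; P(Y=1, X ∈ {1, 2}) = 0.011 + 0.035 = 0.046.
P(Y=1 | X ∈ {1, 2}) = 0.046/0.453 = 0.10155.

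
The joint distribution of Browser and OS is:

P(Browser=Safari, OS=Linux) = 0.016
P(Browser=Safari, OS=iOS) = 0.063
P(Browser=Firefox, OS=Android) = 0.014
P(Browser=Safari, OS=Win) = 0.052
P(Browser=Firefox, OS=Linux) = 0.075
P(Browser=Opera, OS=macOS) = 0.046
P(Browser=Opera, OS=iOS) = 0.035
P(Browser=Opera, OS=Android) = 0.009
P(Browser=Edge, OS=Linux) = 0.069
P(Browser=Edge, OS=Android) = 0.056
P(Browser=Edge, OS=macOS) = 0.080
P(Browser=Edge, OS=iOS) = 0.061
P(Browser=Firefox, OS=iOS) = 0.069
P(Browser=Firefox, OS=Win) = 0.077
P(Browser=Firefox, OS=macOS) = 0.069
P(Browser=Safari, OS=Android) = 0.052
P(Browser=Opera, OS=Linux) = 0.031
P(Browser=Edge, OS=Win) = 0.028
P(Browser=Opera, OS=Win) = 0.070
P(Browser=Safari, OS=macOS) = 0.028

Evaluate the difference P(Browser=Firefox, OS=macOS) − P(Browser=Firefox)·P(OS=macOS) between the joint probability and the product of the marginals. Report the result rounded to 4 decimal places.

P(Browser=Firefox) = 0.077 + 0.069 + 0.075 + 0.069 + 0.014 = 0.304.
P(OS=macOS) = 0.069 + 0.028 + 0.080 + 0.046 = 0.223.
P(Browser=Firefox, OS=macOS) − P(Browser=Firefox)P(OS=macOS) = 0.069 − 0.304×0.223 = 0.0012.

0.0012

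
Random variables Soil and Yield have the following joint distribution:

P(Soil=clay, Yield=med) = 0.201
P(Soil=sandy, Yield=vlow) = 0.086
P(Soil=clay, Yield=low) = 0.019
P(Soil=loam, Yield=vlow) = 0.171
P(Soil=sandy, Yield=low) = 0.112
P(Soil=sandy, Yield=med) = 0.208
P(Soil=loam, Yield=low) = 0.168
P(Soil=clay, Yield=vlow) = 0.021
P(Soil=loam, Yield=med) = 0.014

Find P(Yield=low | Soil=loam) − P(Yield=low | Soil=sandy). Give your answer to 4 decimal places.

P(Soil=loam) = 0.171 + 0.168 + 0.014 = 0.353; P(Yield=low | Soil=loam) = 0.168/0.353 = 0.47592.
P(Soil=sandy) = 0.086 + 0.112 + 0.208 = 0.406; P(Yield=low | Soil=sandy) = 0.112/0.406 = 0.27586.
Difference = 0.2001.

0.2001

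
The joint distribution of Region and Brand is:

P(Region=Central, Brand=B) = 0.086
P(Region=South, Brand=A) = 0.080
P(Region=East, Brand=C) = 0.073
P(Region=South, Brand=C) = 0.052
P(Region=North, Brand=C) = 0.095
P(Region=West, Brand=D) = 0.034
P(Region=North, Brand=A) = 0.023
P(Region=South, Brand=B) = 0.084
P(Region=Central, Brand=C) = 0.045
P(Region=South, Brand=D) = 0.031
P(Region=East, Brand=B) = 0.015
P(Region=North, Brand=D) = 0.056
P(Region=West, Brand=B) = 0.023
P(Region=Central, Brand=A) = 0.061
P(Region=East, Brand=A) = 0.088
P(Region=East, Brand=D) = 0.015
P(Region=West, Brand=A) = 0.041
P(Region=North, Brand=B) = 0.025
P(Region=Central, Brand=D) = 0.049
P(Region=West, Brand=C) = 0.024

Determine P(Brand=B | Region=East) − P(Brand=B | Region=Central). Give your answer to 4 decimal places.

P(Region=East) = 0.088 + 0.015 + 0.073 + 0.015 = 0.191; P(Brand=B | Region=East) = 0.015/0.191 = 0.07853.
P(Region=Central) = 0.061 + 0.086 + 0.045 + 0.049 = 0.241; P(Brand=B | Region=Central) = 0.086/0.241 = 0.35685.
Difference = -0.2783.

-0.2783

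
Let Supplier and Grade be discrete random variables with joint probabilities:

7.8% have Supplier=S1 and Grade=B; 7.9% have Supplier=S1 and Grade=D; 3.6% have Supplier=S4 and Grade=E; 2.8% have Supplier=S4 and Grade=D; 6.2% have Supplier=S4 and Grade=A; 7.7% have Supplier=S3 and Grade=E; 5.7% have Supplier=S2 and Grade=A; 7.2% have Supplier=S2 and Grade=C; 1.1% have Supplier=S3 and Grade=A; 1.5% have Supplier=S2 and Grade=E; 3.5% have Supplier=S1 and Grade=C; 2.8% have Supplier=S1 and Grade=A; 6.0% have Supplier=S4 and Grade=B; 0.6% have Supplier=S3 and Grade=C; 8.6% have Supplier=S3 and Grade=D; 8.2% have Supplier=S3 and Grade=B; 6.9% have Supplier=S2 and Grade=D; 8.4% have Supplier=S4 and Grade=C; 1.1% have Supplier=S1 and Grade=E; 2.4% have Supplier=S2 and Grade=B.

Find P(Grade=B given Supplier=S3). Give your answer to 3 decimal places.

0.313

P(Supplier=S3) = 0.011 + 0.082 + 0.006 + 0.086 + 0.077 = 0.262.
P(Grade=B | Supplier=S3) = 0.082/0.262 = 0.313.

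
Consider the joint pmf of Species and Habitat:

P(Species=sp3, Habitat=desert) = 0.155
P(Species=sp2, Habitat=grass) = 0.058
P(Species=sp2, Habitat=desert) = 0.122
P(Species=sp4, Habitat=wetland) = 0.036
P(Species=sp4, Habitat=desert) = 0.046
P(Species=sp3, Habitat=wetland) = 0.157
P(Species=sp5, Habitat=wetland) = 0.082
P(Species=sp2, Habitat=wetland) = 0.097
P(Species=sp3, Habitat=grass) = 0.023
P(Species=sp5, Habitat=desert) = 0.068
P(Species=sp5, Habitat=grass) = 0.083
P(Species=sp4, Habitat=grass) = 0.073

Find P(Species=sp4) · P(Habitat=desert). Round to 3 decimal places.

P(Species=sp4) = 0.073 + 0.036 + 0.046 = 0.155.
P(Habitat=desert) = 0.122 + 0.155 + 0.046 + 0.068 = 0.391.
Product: 0.155 × 0.391 = 0.061.

0.061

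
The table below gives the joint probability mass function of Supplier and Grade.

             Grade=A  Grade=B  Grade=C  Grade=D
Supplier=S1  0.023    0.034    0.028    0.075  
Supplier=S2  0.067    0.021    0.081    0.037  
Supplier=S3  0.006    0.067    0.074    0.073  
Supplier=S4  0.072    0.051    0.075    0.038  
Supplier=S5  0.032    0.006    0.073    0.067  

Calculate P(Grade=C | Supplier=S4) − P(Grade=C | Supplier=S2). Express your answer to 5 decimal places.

P(Supplier=S4) = 0.072 + 0.051 + 0.075 + 0.038 = 0.236; P(Grade=C | Supplier=S4) = 0.075/0.236 = 0.317797.
P(Supplier=S2) = 0.067 + 0.021 + 0.081 + 0.037 = 0.206; P(Grade=C | Supplier=S2) = 0.081/0.206 = 0.393204.
Difference = -0.07541.

-0.07541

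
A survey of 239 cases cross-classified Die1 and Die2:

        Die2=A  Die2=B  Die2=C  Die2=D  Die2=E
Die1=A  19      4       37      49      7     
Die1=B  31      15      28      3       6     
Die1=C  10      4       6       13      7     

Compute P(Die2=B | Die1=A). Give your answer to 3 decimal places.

0.034

Total with Die1=A: 19 + 4 + 37 + 49 + 7 = 116.
P(Die2=B | Die1=A) = 4/116 = 0.034.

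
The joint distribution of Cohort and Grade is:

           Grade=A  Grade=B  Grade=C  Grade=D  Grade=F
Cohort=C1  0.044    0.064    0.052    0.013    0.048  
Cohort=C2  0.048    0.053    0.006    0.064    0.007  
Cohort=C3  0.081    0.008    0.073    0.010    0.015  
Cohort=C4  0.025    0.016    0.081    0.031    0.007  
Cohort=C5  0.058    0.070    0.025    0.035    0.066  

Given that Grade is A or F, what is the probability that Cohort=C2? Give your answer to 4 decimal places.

P(Grade=A) = 0.044 + 0.048 + 0.081 + 0.025 + 0.058 = 0.256.
P(Grade=F) = 0.048 + 0.007 + 0.015 + 0.007 + 0.066 = 0.143.
P(Grade ∈ {A, F}) = 0.256 + 0.143 = 0.399; P(Cohort=C2, Grade ∈ {A, F}) = 0.048 + 0.007 = 0.055.
P(Cohort=C2 | Grade ∈ {A, F}) = 0.055/0.399 = 0.1378.

0.1378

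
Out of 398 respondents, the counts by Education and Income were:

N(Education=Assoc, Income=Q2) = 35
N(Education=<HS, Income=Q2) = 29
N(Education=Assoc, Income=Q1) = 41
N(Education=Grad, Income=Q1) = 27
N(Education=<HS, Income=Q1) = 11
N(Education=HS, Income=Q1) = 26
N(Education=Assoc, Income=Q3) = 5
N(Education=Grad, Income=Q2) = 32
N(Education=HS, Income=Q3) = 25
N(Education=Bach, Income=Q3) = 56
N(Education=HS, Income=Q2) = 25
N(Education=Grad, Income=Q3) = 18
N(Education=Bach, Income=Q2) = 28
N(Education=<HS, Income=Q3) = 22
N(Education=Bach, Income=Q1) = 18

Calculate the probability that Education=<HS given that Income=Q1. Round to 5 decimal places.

Total with Income=Q1: 11 + 26 + 41 + 18 + 27 = 123.
P(Education=<HS | Income=Q1) = 11/123 = 0.08943.

0.08943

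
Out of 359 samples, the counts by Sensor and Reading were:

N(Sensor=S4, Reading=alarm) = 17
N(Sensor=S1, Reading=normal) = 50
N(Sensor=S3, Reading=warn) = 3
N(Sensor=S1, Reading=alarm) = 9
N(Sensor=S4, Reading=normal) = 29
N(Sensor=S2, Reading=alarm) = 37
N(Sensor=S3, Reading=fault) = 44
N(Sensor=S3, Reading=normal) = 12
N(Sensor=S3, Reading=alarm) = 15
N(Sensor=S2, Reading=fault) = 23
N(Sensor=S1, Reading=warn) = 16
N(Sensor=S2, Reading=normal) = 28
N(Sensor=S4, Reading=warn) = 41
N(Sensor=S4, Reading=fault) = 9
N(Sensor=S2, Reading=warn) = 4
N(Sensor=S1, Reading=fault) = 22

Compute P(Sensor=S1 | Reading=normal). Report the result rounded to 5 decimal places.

0.42017

Total with Reading=normal: 50 + 28 + 12 + 29 = 119.
P(Sensor=S1 | Reading=normal) = 50/119 = 0.42017.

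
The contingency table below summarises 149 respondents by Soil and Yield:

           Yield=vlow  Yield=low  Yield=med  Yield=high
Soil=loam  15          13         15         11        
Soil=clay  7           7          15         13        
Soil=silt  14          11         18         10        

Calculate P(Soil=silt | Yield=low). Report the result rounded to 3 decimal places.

Total with Yield=low: 13 + 7 + 11 = 31.
P(Soil=silt | Yield=low) = 11/31 = 0.355.

0.355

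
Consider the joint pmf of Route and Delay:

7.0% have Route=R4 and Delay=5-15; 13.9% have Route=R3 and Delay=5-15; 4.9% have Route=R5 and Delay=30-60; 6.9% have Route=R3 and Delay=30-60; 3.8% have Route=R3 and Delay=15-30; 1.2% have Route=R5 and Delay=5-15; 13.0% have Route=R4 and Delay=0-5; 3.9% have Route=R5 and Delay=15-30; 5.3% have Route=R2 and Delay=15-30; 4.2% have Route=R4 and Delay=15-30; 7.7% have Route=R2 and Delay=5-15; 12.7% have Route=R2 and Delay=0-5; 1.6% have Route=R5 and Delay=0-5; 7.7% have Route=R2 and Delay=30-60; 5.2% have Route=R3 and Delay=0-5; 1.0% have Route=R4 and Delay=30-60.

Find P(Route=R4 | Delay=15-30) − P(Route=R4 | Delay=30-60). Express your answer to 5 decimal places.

0.19541

P(Delay=15-30) = 0.053 + 0.038 + 0.042 + 0.039 = 0.172; P(Route=R4 | Delay=15-30) = 0.042/0.172 = 0.244186.
P(Delay=30-60) = 0.077 + 0.069 + 0.010 + 0.049 = 0.205; P(Route=R4 | Delay=30-60) = 0.010/0.205 = 0.048780.
Difference = 0.19541.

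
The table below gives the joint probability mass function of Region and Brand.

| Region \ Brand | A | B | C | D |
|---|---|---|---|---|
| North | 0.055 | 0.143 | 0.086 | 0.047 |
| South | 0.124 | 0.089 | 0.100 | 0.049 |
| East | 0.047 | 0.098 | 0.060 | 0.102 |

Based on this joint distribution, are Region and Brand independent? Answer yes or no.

no

P(Region=South) = 0.362 and P(Brand=A) = 0.226, so their product is 0.08181, but P(Region=South, Brand=A) = 0.124. Since these differ, Region and Brand are not independent.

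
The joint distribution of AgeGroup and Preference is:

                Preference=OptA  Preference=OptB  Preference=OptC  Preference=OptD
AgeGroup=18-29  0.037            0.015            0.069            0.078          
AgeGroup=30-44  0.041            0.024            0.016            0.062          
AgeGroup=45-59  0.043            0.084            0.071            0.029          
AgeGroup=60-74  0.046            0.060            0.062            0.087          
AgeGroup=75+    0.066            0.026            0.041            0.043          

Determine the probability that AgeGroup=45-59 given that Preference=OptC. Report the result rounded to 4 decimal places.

0.2741

P(Preference=OptC) = 0.069 + 0.016 + 0.071 + 0.062 + 0.041 = 0.259.
P(AgeGroup=45-59 | Preference=OptC) = 0.071/0.259 = 0.2741.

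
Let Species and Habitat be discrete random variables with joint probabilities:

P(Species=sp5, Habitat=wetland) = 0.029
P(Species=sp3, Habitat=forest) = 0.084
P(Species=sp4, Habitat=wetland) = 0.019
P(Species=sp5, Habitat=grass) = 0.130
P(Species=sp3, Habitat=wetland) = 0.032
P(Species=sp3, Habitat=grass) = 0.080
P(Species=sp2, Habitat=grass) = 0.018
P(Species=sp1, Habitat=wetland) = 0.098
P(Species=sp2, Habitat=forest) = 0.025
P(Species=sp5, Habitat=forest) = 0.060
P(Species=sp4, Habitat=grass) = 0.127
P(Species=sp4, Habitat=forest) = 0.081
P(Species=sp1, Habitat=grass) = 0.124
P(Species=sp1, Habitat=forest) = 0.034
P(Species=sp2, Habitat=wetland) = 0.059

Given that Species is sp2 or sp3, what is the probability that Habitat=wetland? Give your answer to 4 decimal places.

0.3054

P(Species=sp2) = 0.025 + 0.018 + 0.059 = 0.102.
P(Species=sp3) = 0.084 + 0.080 + 0.032 = 0.196.
P(Species ∈ {sp2, sp3}) = 0.102 + 0.196 = 0.298; P(Habitat=wetland, Species ∈ {sp2, sp3}) = 0.059 + 0.032 = 0.091.
P(Habitat=wetland | Species ∈ {sp2, sp3}) = 0.091/0.298 = 0.3054.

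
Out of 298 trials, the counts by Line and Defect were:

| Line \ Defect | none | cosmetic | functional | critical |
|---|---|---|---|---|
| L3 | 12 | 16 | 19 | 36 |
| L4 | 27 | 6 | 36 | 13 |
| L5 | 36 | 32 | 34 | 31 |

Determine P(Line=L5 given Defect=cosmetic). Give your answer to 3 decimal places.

0.593

Total with Defect=cosmetic: 16 + 6 + 32 = 54.
P(Line=L5 | Defect=cosmetic) = 32/54 = 0.593.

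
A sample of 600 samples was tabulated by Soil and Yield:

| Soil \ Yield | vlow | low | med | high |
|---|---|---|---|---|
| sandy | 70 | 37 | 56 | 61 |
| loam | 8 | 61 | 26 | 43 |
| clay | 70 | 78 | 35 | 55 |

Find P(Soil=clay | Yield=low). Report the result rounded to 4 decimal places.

Total with Yield=low: 37 + 61 + 78 = 176.
P(Soil=clay | Yield=low) = 78/176 = 0.4432.

0.4432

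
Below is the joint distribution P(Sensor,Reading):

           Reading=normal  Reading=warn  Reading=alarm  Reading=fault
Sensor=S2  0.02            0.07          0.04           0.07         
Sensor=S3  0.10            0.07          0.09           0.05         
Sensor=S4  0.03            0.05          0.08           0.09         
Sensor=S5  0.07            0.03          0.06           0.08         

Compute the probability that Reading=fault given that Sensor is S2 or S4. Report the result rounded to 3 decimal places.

0.356

P(Sensor=S2) = 0.02 + 0.07 + 0.04 + 0.07 = 0.20.
P(Sensor=S4) = 0.03 + 0.05 + 0.08 + 0.09 = 0.25.
P(Sensor ∈ {S2, S4}) = 0.20 + 0.25 = 0.45; P(Reading=fault, Sensor ∈ {S2, S4}) = 0.07 + 0.09 = 0.16.
P(Reading=fault | Sensor ∈ {S2, S4}) = 0.16/0.45 = 0.356.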